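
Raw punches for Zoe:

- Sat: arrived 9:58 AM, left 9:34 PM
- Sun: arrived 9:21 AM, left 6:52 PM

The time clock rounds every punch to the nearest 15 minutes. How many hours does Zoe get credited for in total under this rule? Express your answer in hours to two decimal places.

Sat: in 9:58 AM→10:00 AM, out 9:34 PM→9:30 PM; 11 h 30 min
Sun: in 9:21 AM→9:15 AM, out 6:52 PM→6:45 PM; 9 h 30 min
Total credited: 21 h 0 min.

21.00 hours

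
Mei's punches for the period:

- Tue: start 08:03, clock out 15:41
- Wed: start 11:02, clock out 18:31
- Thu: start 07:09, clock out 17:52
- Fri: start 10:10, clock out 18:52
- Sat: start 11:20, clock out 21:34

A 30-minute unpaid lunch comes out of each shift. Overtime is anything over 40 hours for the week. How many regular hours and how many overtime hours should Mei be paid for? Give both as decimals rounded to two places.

Regular 40.00 hours, overtime 2.27 hours

Tue: 08:03–15:41 = 7 h 38 min; less 30 min break → 7 h 8 min
Wed: 11:02–18:31 = 7 h 29 min; less 30 min break → 6 h 59 min
Thu: 07:09–17:52 = 10 h 43 min; less 30 min break → 10 h 13 min
Fri: 10:10–18:52 = 8 h 42 min; less 30 min break → 8 h 12 min
Sat: 11:20–21:34 = 10 h 14 min; less 30 min break → 9 h 44 min
Total worked: 42 h 16 min = 42.27 h.
Threshold 40 h → overtime 2 h 16 min, regular 40 h 0 min.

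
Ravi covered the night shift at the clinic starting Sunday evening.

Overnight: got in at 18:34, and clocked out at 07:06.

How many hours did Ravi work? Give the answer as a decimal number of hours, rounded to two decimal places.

Overnight: 18:34 → midnight = 5 h 26 min; midnight → 07:06 = 7 h 6 min; span 12 h 32 min

12.53 hours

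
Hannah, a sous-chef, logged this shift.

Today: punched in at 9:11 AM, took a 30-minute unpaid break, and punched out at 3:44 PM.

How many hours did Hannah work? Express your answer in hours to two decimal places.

Today: 9:11 AM–3:44 PM = 6 h 33 min; less 30 min break → 6 h 3 min

6.05 hours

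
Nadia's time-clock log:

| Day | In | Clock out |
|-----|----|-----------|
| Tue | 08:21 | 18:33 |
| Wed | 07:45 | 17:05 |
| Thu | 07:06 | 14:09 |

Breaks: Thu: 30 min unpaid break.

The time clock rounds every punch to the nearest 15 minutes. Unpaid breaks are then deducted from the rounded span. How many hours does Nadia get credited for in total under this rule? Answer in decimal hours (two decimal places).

26.25 hours

Tue: in 08:21→08:15, out 18:33→18:30; 10 h 15 min
Wed: in 07:45→07:45, out 17:05→17:00; 9 h 15 min
Thu: in 07:06→07:00, out 14:09→14:15; 7 h 15 min − 30 min = 6 h 45 min
Total credited: 26 h 15 min.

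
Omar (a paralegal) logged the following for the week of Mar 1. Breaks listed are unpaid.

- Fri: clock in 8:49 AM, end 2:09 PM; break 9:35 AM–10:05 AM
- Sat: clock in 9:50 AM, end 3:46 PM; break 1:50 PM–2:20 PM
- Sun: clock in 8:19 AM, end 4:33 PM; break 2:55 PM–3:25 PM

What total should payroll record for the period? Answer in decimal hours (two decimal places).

Fri: 8:49 AM–2:09 PM = 5 h 20 min; less 30 min break → 4 h 50 min
Sat: 9:50 AM–3:46 PM = 5 h 56 min; less 30 min break → 5 h 26 min
Sun: 8:19 AM–4:33 PM = 8 h 14 min; less 30 min break → 7 h 44 min
Total: 4 h 50 min + 5 h 26 min + 7 h 44 min = 18 h 0 min.

18.00 hours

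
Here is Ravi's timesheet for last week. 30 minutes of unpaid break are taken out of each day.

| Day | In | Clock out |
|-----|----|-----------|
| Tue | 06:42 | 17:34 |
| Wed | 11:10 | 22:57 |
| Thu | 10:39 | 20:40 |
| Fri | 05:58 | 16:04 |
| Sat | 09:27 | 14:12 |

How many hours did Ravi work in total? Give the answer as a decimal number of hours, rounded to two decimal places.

Tue: 06:42–17:34 = 10 h 52 min; less 30 min break → 10 h 22 min
Wed: 11:10–22:57 = 11 h 47 min; less 30 min break → 11 h 17 min
Thu: 10:39–20:40 = 10 h 1 min; less 30 min break → 9 h 31 min
Fri: 05:58–16:04 = 10 h 6 min; less 30 min break → 9 h 36 min
Sat: 09:27–14:12 = 4 h 45 min; less 30 min break → 4 h 15 min
Total: 10 h 22 min + 11 h 17 min + 9 h 31 min + 9 h 36 min + 4 h 15 min = 45 h 1 min.

45.02 hours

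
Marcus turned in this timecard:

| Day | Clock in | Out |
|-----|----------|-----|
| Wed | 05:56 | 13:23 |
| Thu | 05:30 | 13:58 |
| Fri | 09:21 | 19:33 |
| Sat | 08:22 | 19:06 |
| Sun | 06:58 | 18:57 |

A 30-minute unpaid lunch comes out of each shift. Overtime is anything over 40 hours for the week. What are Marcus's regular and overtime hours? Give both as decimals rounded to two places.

Wed: 05:56–13:23 = 7 h 27 min; less 30 min break → 6 h 57 min
Thu: 05:30–13:58 = 8 h 28 min; less 30 min break → 7 h 58 min
Fri: 09:21–19:33 = 10 h 12 min; less 30 min break → 9 h 42 min
Sat: 08:22–19:06 = 10 h 44 min; less 30 min break → 10 h 14 min
Sun: 06:58–18:57 = 11 h 59 min; less 30 min break → 11 h 29 min
Total worked: 46 h 20 min = 46.33 h.
Threshold 40 h → overtime 6 h 20 min, regular 40 h 0 min.

Regular 40.00 hours, overtime 6.33 hours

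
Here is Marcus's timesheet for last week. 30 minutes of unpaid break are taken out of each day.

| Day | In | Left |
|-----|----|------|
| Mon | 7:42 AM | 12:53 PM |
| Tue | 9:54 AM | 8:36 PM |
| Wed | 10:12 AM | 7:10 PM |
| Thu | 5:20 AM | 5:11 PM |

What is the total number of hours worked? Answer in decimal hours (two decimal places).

Mon: 7:42 AM–12:53 PM = 5 h 11 min; less 30 min break → 4 h 41 min
Tue: 9:54 AM–8:36 PM = 10 h 42 min; less 30 min break → 10 h 12 min
Wed: 10:12 AM–7:10 PM = 8 h 58 min; less 30 min break → 8 h 28 min
Thu: 5:20 AM–5:11 PM = 11 h 51 min; less 30 min break → 11 h 21 min
Total: 4 h 41 min + 10 h 12 min + 8 h 28 min + 11 h 21 min = 34 h 42 min.

34.70 hours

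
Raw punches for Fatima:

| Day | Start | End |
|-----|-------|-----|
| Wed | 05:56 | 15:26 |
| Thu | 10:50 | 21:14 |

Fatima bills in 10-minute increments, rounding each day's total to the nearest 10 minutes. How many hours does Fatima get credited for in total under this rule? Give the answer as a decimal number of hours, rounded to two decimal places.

19.83 hours

Wed: 05:56–15:26 = 9 h 30 min → rounds to 9 h 30 min
Thu: 10:50–21:14 = 10 h 24 min → rounds to 10 h 20 min
Total credited: 19 h 50 min.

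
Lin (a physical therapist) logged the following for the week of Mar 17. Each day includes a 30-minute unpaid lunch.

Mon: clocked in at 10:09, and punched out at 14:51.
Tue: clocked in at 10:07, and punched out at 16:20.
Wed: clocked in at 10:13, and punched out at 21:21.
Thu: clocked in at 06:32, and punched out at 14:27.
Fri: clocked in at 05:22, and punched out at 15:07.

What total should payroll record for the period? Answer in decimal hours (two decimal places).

Mon: 10:09–14:51 = 4 h 42 min; less 30 min break → 4 h 12 min
Tue: 10:07–16:20 = 6 h 13 min; less 30 min break → 5 h 43 min
Wed: 10:13–21:21 = 11 h 8 min; less 30 min break → 10 h 38 min
Thu: 06:32–14:27 = 7 h 55 min; less 30 min break → 7 h 25 min
Fri: 05:22–15:07 = 9 h 45 min; less 30 min break → 9 h 15 min
Total: 4 h 12 min + 5 h 43 min + 10 h 38 min + 7 h 25 min + 9 h 15 min = 37 h 13 min.

37.22 hours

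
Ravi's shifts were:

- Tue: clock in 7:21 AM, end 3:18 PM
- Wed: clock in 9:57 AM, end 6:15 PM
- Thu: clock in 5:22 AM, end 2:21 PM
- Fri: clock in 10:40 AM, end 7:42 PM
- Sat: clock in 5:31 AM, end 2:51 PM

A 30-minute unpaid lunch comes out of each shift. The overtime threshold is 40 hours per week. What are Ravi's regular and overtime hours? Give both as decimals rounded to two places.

Tue: 7:21 AM–3:18 PM = 7 h 57 min; less 30 min break → 7 h 27 min
Wed: 9:57 AM–6:15 PM = 8 h 18 min; less 30 min break → 7 h 48 min
Thu: 5:22 AM–2:21 PM = 8 h 59 min; less 30 min break → 8 h 29 min
Fri: 10:40 AM–7:42 PM = 9 h 2 min; less 30 min break → 8 h 32 min
Sat: 5:31 AM–2:51 PM = 9 h 20 min; less 30 min break → 8 h 50 min
Total worked: 41 h 6 min = 41.10 h.
Threshold 40 h → overtime 1 h 6 min, regular 40 h 0 min.

Regular 40.00 hours, overtime 1.10 hours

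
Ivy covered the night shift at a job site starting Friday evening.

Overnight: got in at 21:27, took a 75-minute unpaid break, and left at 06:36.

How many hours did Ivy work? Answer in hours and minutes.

Overnight: 21:27 → midnight = 2 h 33 min; midnight → 06:36 = 6 h 36 min; span 9 h 9 min; less 75 min break → 7 h 54 min

7 h 54 min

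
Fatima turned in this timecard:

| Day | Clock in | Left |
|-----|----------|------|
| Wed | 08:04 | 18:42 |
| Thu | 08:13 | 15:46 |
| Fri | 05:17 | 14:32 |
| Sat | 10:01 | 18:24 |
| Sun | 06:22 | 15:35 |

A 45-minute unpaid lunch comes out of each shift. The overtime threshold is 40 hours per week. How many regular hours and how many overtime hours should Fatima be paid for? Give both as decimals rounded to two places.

Wed: 08:04–18:42 = 10 h 38 min; less 45 min break → 9 h 53 min
Thu: 08:13–15:46 = 7 h 33 min; less 45 min break → 6 h 48 min
Fri: 05:17–14:32 = 9 h 15 min; less 45 min break → 8 h 30 min
Sat: 10:01–18:24 = 8 h 23 min; less 45 min break → 7 h 38 min
Sun: 06:22–15:35 = 9 h 13 min; less 45 min break → 8 h 28 min
Total worked: 41 h 17 min = 41.28 h.
Threshold 40 h → overtime 1 h 17 min, regular 40 h 0 min.

Regular 40.00 hours, overtime 1.28 hours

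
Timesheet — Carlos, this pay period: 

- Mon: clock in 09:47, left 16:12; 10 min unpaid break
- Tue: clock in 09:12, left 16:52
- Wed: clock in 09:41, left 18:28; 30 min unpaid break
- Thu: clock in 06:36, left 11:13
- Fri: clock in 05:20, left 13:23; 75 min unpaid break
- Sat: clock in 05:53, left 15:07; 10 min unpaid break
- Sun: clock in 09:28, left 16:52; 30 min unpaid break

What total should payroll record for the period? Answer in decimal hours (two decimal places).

49.58 hours

Mon: 09:47–16:12 = 6 h 25 min; less 10 min break → 6 h 15 min
Tue: 09:12–16:52 = 7 h 40 min
Wed: 09:41–18:28 = 8 h 47 min; less 30 min break → 8 h 17 min
Thu: 06:36–11:13 = 4 h 37 min
Fri: 05:20–13:23 = 8 h 3 min; less 75 min break → 6 h 48 min
Sat: 05:53–15:07 = 9 h 14 min; less 10 min break → 9 h 4 min
Sun: 09:28–16:52 = 7 h 24 min; less 30 min break → 6 h 54 min
Total: 6 h 15 min + 7 h 40 min + 8 h 17 min + 4 h 37 min + 6 h 48 min + 9 h 4 min + 6 h 54 min = 49 h 35 min.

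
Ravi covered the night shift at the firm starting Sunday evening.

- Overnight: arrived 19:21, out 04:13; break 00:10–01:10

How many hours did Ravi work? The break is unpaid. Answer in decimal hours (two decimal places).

7.87 hours

Overnight: 19:21 → midnight = 4 h 39 min; midnight → 04:13 = 4 h 13 min; span 8 h 52 min; less 60 min break → 7 h 52 min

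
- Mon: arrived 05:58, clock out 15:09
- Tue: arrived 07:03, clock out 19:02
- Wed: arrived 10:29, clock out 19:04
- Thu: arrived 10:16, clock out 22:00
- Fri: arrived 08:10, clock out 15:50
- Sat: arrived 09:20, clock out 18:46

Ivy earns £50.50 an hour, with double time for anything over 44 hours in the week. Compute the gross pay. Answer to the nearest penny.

£3694.92

Mon: 05:58–15:09 = 9 h 11 min
Tue: 07:03–19:02 = 11 h 59 min
Wed: 10:29–19:04 = 8 h 35 min
Thu: 10:16–22:00 = 11 h 44 min
Fri: 08:10–15:50 = 7 h 40 min
Sat: 09:20–18:46 = 9 h 26 min
Total worked: 58 h 35 min = 3515 min.
Regular 44 h 0 min = 2640 min at £50.50/h; overtime 14 h 35 min = 875 min at £101.00/h.
Pay = (2640 × £50.50 + 875 × £101.00) ÷ 60 = £3694.92.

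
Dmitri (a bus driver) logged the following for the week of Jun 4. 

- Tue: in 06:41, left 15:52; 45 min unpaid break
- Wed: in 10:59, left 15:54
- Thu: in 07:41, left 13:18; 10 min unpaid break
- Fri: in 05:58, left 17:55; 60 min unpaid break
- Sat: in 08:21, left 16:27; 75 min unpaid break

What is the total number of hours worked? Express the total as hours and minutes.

36 h 36 min

Tue: 06:41–15:52 = 9 h 11 min; less 45 min break → 8 h 26 min
Wed: 10:59–15:54 = 4 h 55 min
Thu: 07:41–13:18 = 5 h 37 min; less 10 min break → 5 h 27 min
Fri: 05:58–17:55 = 11 h 57 min; less 60 min break → 10 h 57 min
Sat: 08:21–16:27 = 8 h 6 min; less 75 min break → 6 h 51 min
Total: 8 h 26 min + 4 h 55 min + 5 h 27 min + 10 h 57 min + 6 h 51 min = 36 h 36 min.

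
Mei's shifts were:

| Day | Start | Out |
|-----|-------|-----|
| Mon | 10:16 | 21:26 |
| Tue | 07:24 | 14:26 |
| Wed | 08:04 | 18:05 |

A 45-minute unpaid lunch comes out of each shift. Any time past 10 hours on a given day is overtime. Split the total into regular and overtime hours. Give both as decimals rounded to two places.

Regular 25.55 hours, overtime 0.42 hours

Mon: 10:16–21:26 = 11 h 10 min; less 45 min break → 10 h 25 min
Tue: 07:24–14:26 = 7 h 2 min; less 45 min break → 6 h 17 min
Wed: 08:04–18:05 = 10 h 1 min; less 45 min break → 9 h 16 min
Mon reg 10 h 0 min / OT 0 h 25 min; Tue reg 6 h 17 min / OT 0 h 0 min; Wed reg 9 h 16 min / OT 0 h 0 min.
Totals: regular 25 h 33 min, overtime 0 h 25 min.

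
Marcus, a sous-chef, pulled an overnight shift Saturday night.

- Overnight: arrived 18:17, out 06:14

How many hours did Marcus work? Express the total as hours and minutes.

11 h 57 min

Overnight: 18:17 → midnight = 5 h 43 min; midnight → 06:14 = 6 h 14 min; span 11 h 57 min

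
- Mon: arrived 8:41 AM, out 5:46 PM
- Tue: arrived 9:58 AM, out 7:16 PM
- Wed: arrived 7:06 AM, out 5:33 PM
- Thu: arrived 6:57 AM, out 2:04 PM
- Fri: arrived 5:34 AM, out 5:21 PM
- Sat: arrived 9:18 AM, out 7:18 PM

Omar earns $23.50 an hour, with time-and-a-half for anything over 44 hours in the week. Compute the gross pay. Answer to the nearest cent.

Mon: 8:41 AM–5:46 PM = 9 h 5 min
Tue: 9:58 AM–7:16 PM = 9 h 18 min
Wed: 7:06 AM–5:33 PM = 10 h 27 min
Thu: 6:57 AM–2:04 PM = 7 h 7 min
Fri: 5:34 AM–5:21 PM = 11 h 47 min
Sat: 9:18 AM–7:18 PM = 10 h 0 min
Total worked: 57 h 44 min = 3464 min.
Regular 44 h 0 min = 2640 min at $23.50/h; overtime 13 h 44 min = 824 min at $35.25/h.
Pay = (2640 × $23.50 + 824 × $35.25) ÷ 60 = $1518.10.

$1518.10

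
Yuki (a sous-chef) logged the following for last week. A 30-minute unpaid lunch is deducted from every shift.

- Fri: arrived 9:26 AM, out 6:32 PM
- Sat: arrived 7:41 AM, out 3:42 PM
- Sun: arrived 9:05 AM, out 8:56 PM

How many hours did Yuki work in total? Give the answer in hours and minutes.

Fri: 9:26 AM–6:32 PM = 9 h 6 min; less 30 min break → 8 h 36 min
Sat: 7:41 AM–3:42 PM = 8 h 1 min; less 30 min break → 7 h 31 min
Sun: 9:05 AM–8:56 PM = 11 h 51 min; less 30 min break → 11 h 21 min
Total: 8 h 36 min + 7 h 31 min + 11 h 21 min = 27 h 28 min.

27 h 28 min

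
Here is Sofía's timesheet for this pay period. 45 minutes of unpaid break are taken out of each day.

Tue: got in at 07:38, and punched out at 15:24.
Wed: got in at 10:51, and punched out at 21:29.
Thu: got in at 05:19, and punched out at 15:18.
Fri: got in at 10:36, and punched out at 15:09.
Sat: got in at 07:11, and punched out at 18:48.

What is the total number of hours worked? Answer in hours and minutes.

Tue: 07:38–15:24 = 7 h 46 min; less 45 min break → 7 h 1 min
Wed: 10:51–21:29 = 10 h 38 min; less 45 min break → 9 h 53 min
Thu: 05:19–15:18 = 9 h 59 min; less 45 min break → 9 h 14 min
Fri: 10:36–15:09 = 4 h 33 min; less 45 min break → 3 h 48 min
Sat: 07:11–18:48 = 11 h 37 min; less 45 min break → 10 h 52 min
Total: 7 h 1 min + 9 h 53 min + 9 h 14 min + 3 h 48 min + 10 h 52 min = 40 h 48 min.

40 h 48 min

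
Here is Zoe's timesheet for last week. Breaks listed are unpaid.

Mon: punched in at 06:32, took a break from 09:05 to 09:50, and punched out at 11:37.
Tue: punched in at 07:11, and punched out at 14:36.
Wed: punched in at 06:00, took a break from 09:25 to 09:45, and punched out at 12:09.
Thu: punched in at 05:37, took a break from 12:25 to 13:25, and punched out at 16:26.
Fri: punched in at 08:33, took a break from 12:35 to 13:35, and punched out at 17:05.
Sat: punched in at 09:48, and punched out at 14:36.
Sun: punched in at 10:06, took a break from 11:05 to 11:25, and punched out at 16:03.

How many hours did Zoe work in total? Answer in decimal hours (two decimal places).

45.33 hours

Mon: 06:32–11:37 = 5 h 5 min; less 45 min break → 4 h 20 min
Tue: 07:11–14:36 = 7 h 25 min
Wed: 06:00–12:09 = 6 h 9 min; less 20 min break → 5 h 49 min
Thu: 05:37–16:26 = 10 h 49 min; less 60 min break → 9 h 49 min
Fri: 08:33–17:05 = 8 h 32 min; less 60 min break → 7 h 32 min
Sat: 09:48–14:36 = 4 h 48 min
Sun: 10:06–16:03 = 5 h 57 min; less 20 min break → 5 h 37 min
Total: 4 h 20 min + 7 h 25 min + 5 h 49 min + 9 h 49 min + 7 h 32 min + 4 h 48 min + 5 h 37 min = 45 h 20 min.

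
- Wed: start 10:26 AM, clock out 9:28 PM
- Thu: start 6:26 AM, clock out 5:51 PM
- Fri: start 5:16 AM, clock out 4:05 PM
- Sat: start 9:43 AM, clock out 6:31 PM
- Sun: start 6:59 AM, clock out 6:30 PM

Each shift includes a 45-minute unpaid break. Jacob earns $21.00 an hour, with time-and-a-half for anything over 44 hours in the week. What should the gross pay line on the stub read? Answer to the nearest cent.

$1107.75

Wed: 10:26 AM–9:28 PM = 11 h 2 min; less 45 min break → 10 h 17 min
Thu: 6:26 AM–5:51 PM = 11 h 25 min; less 45 min break → 10 h 40 min
Fri: 5:16 AM–4:05 PM = 10 h 49 min; less 45 min break → 10 h 4 min
Sat: 9:43 AM–6:31 PM = 8 h 48 min; less 45 min break → 8 h 3 min
Sun: 6:59 AM–6:30 PM = 11 h 31 min; less 45 min break → 10 h 46 min
Total worked: 49 h 50 min = 2990 min.
Regular 44 h 0 min = 2640 min at $21.00/h; overtime 5 h 50 min = 350 min at $31.50/h.
Pay = (2640 × $21.00 + 350 × $31.50) ÷ 60 = $1107.75.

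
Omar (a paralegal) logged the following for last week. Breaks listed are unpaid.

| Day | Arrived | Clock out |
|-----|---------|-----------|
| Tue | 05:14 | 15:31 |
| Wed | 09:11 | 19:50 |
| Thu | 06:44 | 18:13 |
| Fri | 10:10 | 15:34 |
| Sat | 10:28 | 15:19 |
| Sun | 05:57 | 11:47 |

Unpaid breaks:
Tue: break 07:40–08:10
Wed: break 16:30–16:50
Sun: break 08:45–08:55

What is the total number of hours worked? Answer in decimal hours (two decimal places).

Tue: 05:14–15:31 = 10 h 17 min; less 30 min break → 9 h 47 min
Wed: 09:11–19:50 = 10 h 39 min; less 20 min break → 10 h 19 min
Thu: 06:44–18:13 = 11 h 29 min
Fri: 10:10–15:34 = 5 h 24 min
Sat: 10:28–15:19 = 4 h 51 min
Sun: 05:57–11:47 = 5 h 50 min; less 10 min break → 5 h 40 min
Total: 9 h 47 min + 10 h 19 min + 11 h 29 min + 5 h 24 min + 4 h 51 min + 5 h 40 min = 47 h 30 min.

47.50 hours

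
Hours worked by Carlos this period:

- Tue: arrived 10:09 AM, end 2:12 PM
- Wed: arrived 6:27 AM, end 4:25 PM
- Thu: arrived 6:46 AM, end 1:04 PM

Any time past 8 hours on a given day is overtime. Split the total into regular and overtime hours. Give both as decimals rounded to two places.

Regular 18.35 hours, overtime 1.97 hours

Tue: 10:09 AM–2:12 PM = 4 h 3 min
Wed: 6:27 AM–4:25 PM = 9 h 58 min
Thu: 6:46 AM–1:04 PM = 6 h 18 min
Tue reg 4 h 3 min / OT 0 h 0 min; Wed reg 8 h 0 min / OT 1 h 58 min; Thu reg 6 h 18 min / OT 0 h 0 min.
Totals: regular 18 h 21 min, overtime 1 h 58 min.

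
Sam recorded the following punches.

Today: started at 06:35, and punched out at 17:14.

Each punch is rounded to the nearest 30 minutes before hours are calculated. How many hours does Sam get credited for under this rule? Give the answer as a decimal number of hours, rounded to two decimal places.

10.50 hours

Today: in 06:35→06:30, out 17:14→17:00; 10 h 30 min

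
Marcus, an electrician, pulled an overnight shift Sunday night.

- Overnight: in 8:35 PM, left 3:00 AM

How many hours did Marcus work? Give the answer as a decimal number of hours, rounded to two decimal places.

6.42 hours

Overnight: 8:35 PM → midnight = 3 h 25 min; midnight → 3:00 AM = 3 h 0 min; span 6 h 25 min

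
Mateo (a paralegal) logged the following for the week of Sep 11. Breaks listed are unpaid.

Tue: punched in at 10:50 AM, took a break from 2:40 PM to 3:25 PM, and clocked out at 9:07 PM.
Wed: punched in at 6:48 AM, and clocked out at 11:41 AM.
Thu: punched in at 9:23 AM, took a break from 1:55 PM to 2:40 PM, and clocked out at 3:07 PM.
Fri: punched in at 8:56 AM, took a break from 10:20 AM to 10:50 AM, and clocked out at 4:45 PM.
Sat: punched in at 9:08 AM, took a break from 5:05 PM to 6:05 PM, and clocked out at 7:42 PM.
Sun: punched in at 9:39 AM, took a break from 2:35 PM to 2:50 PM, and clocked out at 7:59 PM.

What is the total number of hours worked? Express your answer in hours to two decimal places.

Tue: 10:50 AM–9:07 PM = 10 h 17 min; less 45 min break → 9 h 32 min
Wed: 6:48 AM–11:41 AM = 4 h 53 min
Thu: 9:23 AM–3:07 PM = 5 h 44 min; less 45 min break → 4 h 59 min
Fri: 8:56 AM–4:45 PM = 7 h 49 min; less 30 min break → 7 h 19 min
Sat: 9:08 AM–7:42 PM = 10 h 34 min; less 60 min break → 9 h 34 min
Sun: 9:39 AM–7:59 PM = 10 h 20 min; less 15 min break → 10 h 5 min
Total: 9 h 32 min + 4 h 53 min + 4 h 59 min + 7 h 19 min + 9 h 34 min + 10 h 5 min = 46 h 22 min.

46.37 hours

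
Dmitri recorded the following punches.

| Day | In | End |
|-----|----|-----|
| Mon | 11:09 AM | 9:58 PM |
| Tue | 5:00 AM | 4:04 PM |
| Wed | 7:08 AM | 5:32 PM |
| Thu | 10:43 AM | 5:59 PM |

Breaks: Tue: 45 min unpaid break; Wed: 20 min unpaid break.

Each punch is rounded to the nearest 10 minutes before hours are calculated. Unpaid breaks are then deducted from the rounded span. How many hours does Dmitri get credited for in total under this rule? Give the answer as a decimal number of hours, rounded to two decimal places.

38.42 hours

Mon: in 11:09 AM→11:10 AM, out 9:58 PM→10:00 PM; 10 h 50 min
Tue: in 5:00 AM→5:00 AM, out 4:04 PM→4:00 PM; 11 h 0 min − 45 min = 10 h 15 min
Wed: in 7:08 AM→7:10 AM, out 5:32 PM→5:30 PM; 10 h 20 min − 20 min = 10 h 0 min
Thu: in 10:43 AM→10:40 AM, out 5:59 PM→6:00 PM; 7 h 20 min
Total credited: 38 h 25 min.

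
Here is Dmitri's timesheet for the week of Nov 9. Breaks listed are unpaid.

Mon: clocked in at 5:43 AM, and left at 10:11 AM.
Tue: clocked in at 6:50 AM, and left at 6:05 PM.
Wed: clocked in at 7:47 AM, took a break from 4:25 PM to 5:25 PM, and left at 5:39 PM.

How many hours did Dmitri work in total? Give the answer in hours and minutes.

24 h 35 min

Mon: 5:43 AM–10:11 AM = 4 h 28 min
Tue: 6:50 AM–6:05 PM = 11 h 15 min
Wed: 7:47 AM–5:39 PM = 9 h 52 min; less 60 min break → 8 h 52 min
Total: 4 h 28 min + 11 h 15 min + 8 h 52 min = 24 h 35 min.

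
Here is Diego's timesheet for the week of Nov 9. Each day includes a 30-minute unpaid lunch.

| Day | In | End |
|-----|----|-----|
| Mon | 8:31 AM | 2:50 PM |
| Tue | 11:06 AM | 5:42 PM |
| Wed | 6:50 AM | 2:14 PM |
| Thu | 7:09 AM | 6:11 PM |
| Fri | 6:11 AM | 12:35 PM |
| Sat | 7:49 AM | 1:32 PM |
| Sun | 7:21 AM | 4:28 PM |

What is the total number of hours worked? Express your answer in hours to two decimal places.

49.08 hours

Mon: 8:31 AM–2:50 PM = 6 h 19 min; less 30 min break → 5 h 49 min
Tue: 11:06 AM–5:42 PM = 6 h 36 min; less 30 min break → 6 h 6 min
Wed: 6:50 AM–2:14 PM = 7 h 24 min; less 30 min break → 6 h 54 min
Thu: 7:09 AM–6:11 PM = 11 h 2 min; less 30 min break → 10 h 32 min
Fri: 6:11 AM–12:35 PM = 6 h 24 min; less 30 min break → 5 h 54 min
Sat: 7:49 AM–1:32 PM = 5 h 43 min; less 30 min break → 5 h 13 min
Sun: 7:21 AM–4:28 PM = 9 h 7 min; less 30 min break → 8 h 37 min
Total: 5 h 49 min + 6 h 6 min + 6 h 54 min + 10 h 32 min + 5 h 54 min + 5 h 13 min + 8 h 37 min = 49 h 5 min.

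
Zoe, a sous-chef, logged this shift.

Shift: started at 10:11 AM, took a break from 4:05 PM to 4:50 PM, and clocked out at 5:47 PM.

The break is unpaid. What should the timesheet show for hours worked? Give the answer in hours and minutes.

6 h 51 min

Shift: 10:11 AM–5:47 PM = 7 h 36 min; less 45 min break → 6 h 51 min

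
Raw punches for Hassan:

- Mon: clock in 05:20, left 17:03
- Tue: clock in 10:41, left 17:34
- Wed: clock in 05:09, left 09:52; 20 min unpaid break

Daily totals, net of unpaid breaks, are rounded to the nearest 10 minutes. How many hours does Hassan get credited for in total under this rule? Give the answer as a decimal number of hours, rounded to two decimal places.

Mon: 05:20–17:03 = 11 h 43 min → rounds to 11 h 40 min
Tue: 10:41–17:34 = 6 h 53 min → rounds to 6 h 50 min
Wed: 05:09–09:52 = 4 h 43 min − 20 min = 4 h 23 min → rounds to 4 h 20 min
Total credited: 22 h 50 min.

22.83 hours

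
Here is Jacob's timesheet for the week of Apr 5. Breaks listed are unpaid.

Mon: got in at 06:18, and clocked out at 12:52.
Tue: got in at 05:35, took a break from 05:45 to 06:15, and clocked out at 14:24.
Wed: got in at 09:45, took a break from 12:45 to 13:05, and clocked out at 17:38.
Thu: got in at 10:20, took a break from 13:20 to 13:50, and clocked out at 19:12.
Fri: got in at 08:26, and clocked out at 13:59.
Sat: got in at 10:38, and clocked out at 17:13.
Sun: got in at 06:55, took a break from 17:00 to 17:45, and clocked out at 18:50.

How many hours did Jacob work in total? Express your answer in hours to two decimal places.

54.10 hours

Mon: 06:18–12:52 = 6 h 34 min
Tue: 05:35–14:24 = 8 h 49 min; less 30 min break → 8 h 19 min
Wed: 09:45–17:38 = 7 h 53 min; less 20 min break → 7 h 33 min
Thu: 10:20–19:12 = 8 h 52 min; less 30 min break → 8 h 22 min
Fri: 08:26–13:59 = 5 h 33 min
Sat: 10:38–17:13 = 6 h 35 min
Sun: 06:55–18:50 = 11 h 55 min; less 45 min break → 11 h 10 min
Total: 6 h 34 min + 8 h 19 min + 7 h 33 min + 8 h 22 min + 5 h 33 min + 6 h 35 min + 11 h 10 min = 54 h 6 min.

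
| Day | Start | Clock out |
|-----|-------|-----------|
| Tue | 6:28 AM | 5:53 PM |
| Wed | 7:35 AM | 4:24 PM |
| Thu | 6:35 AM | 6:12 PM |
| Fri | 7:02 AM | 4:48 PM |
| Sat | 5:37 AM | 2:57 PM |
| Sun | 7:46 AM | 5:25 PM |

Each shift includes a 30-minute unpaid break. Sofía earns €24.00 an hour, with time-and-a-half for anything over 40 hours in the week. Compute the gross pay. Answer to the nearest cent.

Tue: 6:28 AM–5:53 PM = 11 h 25 min; less 30 min break → 10 h 55 min
Wed: 7:35 AM–4:24 PM = 8 h 49 min; less 30 min break → 8 h 19 min
Thu: 6:35 AM–6:12 PM = 11 h 37 min; less 30 min break → 11 h 7 min
Fri: 7:02 AM–4:48 PM = 9 h 46 min; less 30 min break → 9 h 16 min
Sat: 5:37 AM–2:57 PM = 9 h 20 min; less 30 min break → 8 h 50 min
Sun: 7:46 AM–5:25 PM = 9 h 39 min; less 30 min break → 9 h 9 min
Total worked: 57 h 36 min = 3456 min.
Regular 40 h 0 min = 2400 min at €24.00/h; overtime 17 h 36 min = 1056 min at €36.00/h.
Pay = (2400 × €24.00 + 1056 × €36.00) ÷ 60 = €1593.60.

€1593.60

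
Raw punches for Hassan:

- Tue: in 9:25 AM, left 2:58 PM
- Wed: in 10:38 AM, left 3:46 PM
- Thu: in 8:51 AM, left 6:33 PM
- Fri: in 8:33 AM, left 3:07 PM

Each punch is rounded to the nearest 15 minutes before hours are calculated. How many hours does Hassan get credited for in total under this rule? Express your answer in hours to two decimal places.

Tue: in 9:25 AM→9:30 AM, out 2:58 PM→3:00 PM; 5 h 30 min
Wed: in 10:38 AM→10:45 AM, out 3:46 PM→3:45 PM; 5 h 0 min
Thu: in 8:51 AM→8:45 AM, out 6:33 PM→6:30 PM; 9 h 45 min
Fri: in 8:33 AM→8:30 AM, out 3:07 PM→3:00 PM; 6 h 30 min
Total credited: 26 h 45 min.

26.75 hours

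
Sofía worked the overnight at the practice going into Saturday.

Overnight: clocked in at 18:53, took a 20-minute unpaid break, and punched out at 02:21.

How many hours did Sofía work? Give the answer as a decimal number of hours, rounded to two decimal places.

7.13 hours

Overnight: 18:53 → midnight = 5 h 7 min; midnight → 02:21 = 2 h 21 min; span 7 h 28 min; less 20 min break → 7 h 8 min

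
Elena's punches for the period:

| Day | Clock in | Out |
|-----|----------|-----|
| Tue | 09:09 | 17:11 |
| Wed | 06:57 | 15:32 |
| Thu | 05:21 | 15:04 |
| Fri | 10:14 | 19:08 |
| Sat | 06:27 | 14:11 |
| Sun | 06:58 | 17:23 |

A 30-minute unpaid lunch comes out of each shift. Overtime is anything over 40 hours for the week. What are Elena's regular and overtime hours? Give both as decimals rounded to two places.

Regular 40.00 hours, overtime 10.38 hours

Tue: 09:09–17:11 = 8 h 2 min; less 30 min break → 7 h 32 min
Wed: 06:57–15:32 = 8 h 35 min; less 30 min break → 8 h 5 min
Thu: 05:21–15:04 = 9 h 43 min; less 30 min break → 9 h 13 min
Fri: 10:14–19:08 = 8 h 54 min; less 30 min break → 8 h 24 min
Sat: 06:27–14:11 = 7 h 44 min; less 30 min break → 7 h 14 min
Sun: 06:58–17:23 = 10 h 25 min; less 30 min break → 9 h 55 min
Total worked: 50 h 23 min = 50.38 h.
Threshold 40 h → overtime 10 h 23 min, regular 40 h 0 min.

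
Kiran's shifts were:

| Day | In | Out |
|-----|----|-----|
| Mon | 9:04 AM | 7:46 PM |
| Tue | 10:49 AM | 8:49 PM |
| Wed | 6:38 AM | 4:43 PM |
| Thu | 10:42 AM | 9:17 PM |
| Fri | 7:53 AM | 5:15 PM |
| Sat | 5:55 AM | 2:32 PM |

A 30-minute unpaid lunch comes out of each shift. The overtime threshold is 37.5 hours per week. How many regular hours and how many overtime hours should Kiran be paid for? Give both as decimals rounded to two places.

Mon: 9:04 AM–7:46 PM = 10 h 42 min; less 30 min break → 10 h 12 min
Tue: 10:49 AM–8:49 PM = 10 h 0 min; less 30 min break → 9 h 30 min
Wed: 6:38 AM–4:43 PM = 10 h 5 min; less 30 min break → 9 h 35 min
Thu: 10:42 AM–9:17 PM = 10 h 35 min; less 30 min break → 10 h 5 min
Fri: 7:53 AM–5:15 PM = 9 h 22 min; less 30 min break → 8 h 52 min
Sat: 5:55 AM–2:32 PM = 8 h 37 min; less 30 min break → 8 h 7 min
Total worked: 56 h 21 min = 56.35 h.
Threshold 37.5 h → overtime 18 h 51 min, regular 37 h 30 min.

Regular 37.50 hours, overtime 18.85 hours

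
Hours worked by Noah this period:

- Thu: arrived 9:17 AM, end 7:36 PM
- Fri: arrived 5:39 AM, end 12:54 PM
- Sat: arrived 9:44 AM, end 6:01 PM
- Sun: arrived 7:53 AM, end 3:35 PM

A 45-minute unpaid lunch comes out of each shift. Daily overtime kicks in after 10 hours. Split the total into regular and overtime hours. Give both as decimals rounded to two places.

Regular 30.55 hours, overtime 0.00 hours

Thu: 9:17 AM–7:36 PM = 10 h 19 min; less 45 min break → 9 h 34 min
Fri: 5:39 AM–12:54 PM = 7 h 15 min; less 45 min break → 6 h 30 min
Sat: 9:44 AM–6:01 PM = 8 h 17 min; less 45 min break → 7 h 32 min
Sun: 7:53 AM–3:35 PM = 7 h 42 min; less 45 min break → 6 h 57 min
Thu reg 9 h 34 min / OT 0 h 0 min; Fri reg 6 h 30 min / OT 0 h 0 min; Sat reg 7 h 32 min / OT 0 h 0 min; Sun reg 6 h 57 min / OT 0 h 0 min.
Totals: regular 30 h 33 min, overtime 0 h 0 min.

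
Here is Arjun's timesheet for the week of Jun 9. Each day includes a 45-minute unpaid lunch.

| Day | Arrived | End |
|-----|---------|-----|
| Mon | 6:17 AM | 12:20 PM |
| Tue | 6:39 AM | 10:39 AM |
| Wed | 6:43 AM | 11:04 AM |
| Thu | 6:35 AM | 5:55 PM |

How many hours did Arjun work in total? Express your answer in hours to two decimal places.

22.73 hours

Mon: 6:17 AM–12:20 PM = 6 h 3 min; less 45 min break → 5 h 18 min
Tue: 6:39 AM–10:39 AM = 4 h 0 min; less 45 min break → 3 h 15 min
Wed: 6:43 AM–11:04 AM = 4 h 21 min; less 45 min break → 3 h 36 min
Thu: 6:35 AM–5:55 PM = 11 h 20 min; less 45 min break → 10 h 35 min
Total: 5 h 18 min + 3 h 15 min + 3 h 36 min + 10 h 35 min = 22 h 44 min.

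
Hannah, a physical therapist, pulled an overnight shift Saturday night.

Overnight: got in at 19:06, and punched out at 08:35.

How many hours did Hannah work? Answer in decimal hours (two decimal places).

Overnight: 19:06 → midnight = 4 h 54 min; midnight → 08:35 = 8 h 35 min; span 13 h 29 min

13.48 hours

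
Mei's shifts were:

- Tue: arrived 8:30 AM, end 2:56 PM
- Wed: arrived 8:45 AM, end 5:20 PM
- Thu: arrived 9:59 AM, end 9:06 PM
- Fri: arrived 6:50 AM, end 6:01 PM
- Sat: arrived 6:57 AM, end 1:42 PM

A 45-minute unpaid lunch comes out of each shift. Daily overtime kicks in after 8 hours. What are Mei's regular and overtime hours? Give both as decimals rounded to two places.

Tue: 8:30 AM–2:56 PM = 6 h 26 min; less 45 min break → 5 h 41 min
Wed: 8:45 AM–5:20 PM = 8 h 35 min; less 45 min break → 7 h 50 min
Thu: 9:59 AM–9:06 PM = 11 h 7 min; less 45 min break → 10 h 22 min
Fri: 6:50 AM–6:01 PM = 11 h 11 min; less 45 min break → 10 h 26 min
Sat: 6:57 AM–1:42 PM = 6 h 45 min; less 45 min break → 6 h 0 min
Tue reg 5 h 41 min / OT 0 h 0 min; Wed reg 7 h 50 min / OT 0 h 0 min; Thu reg 8 h 0 min / OT 2 h 22 min; Fri reg 8 h 0 min / OT 2 h 26 min; Sat reg 6 h 0 min / OT 0 h 0 min.
Totals: regular 35 h 31 min, overtime 4 h 48 min.

Regular 35.52 hours, overtime 4.80 hours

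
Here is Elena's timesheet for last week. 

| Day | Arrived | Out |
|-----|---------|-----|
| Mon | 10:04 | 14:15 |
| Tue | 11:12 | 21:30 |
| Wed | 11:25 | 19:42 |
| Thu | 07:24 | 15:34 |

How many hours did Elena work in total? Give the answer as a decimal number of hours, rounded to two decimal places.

Mon: 10:04–14:15 = 4 h 11 min
Tue: 11:12–21:30 = 10 h 18 min
Wed: 11:25–19:42 = 8 h 17 min
Thu: 07:24–15:34 = 8 h 10 min
Total: 4 h 11 min + 10 h 18 min + 8 h 17 min + 8 h 10 min = 30 h 56 min.

30.93 hours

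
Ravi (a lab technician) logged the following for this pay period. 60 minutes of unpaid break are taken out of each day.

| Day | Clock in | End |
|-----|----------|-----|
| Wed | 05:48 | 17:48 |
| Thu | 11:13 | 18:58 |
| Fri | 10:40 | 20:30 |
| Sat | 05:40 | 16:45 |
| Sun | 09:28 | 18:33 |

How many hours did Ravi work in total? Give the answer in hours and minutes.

Wed: 05:48–17:48 = 12 h 0 min; less 60 min break → 11 h 0 min
Thu: 11:13–18:58 = 7 h 45 min; less 60 min break → 6 h 45 min
Fri: 10:40–20:30 = 9 h 50 min; less 60 min break → 8 h 50 min
Sat: 05:40–16:45 = 11 h 5 min; less 60 min break → 10 h 5 min
Sun: 09:28–18:33 = 9 h 5 min; less 60 min break → 8 h 5 min
Total: 11 h 0 min + 6 h 45 min + 8 h 50 min + 10 h 5 min + 8 h 5 min = 44 h 45 min.

44 h 45 min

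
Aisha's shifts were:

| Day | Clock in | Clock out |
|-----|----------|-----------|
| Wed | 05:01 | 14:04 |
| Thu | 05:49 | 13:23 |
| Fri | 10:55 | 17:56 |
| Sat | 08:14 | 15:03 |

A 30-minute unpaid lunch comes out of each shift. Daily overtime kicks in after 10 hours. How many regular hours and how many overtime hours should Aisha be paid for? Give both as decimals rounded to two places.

Regular 28.45 hours, overtime 0.00 hours

Wed: 05:01–14:04 = 9 h 3 min; less 30 min break → 8 h 33 min
Thu: 05:49–13:23 = 7 h 34 min; less 30 min break → 7 h 4 min
Fri: 10:55–17:56 = 7 h 1 min; less 30 min break → 6 h 31 min
Sat: 08:14–15:03 = 6 h 49 min; less 30 min break → 6 h 19 min
Wed reg 8 h 33 min / OT 0 h 0 min; Thu reg 7 h 4 min / OT 0 h 0 min; Fri reg 6 h 31 min / OT 0 h 0 min; Sat reg 6 h 19 min / OT 0 h 0 min.
Totals: regular 28 h 27 min, overtime 0 h 0 min.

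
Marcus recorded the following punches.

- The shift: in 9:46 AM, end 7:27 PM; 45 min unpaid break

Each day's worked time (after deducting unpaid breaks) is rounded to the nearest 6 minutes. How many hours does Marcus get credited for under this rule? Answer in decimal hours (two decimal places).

The shift: 9:46 AM–7:27 PM = 9 h 41 min − 45 min = 8 h 56 min → rounds to 8 h 54 min

8.90 hours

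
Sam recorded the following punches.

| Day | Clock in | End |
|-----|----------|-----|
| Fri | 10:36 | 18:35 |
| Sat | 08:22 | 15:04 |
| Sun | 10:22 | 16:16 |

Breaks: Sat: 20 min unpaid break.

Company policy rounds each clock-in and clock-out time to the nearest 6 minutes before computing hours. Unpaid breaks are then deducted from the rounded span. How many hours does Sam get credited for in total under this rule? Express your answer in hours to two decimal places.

Fri: in 10:36→10:36, out 18:35→18:36; 8 h 0 min
Sat: in 08:22→08:24, out 15:04→15:06; 6 h 42 min − 20 min = 6 h 22 min
Sun: in 10:22→10:24, out 16:16→16:18; 5 h 54 min
Total credited: 20 h 16 min.

20.27 hours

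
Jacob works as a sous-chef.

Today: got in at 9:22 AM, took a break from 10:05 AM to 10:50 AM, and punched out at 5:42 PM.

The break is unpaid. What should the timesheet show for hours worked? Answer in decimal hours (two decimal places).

Today: 9:22 AM–5:42 PM = 8 h 20 min; less 45 min break → 7 h 35 min

7.58 hours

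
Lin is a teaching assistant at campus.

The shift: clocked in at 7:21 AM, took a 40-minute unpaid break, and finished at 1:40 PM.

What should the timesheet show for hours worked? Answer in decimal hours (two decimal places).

The shift: 7:21 AM–1:40 PM = 6 h 19 min; less 40 min break → 5 h 39 min

5.65 hours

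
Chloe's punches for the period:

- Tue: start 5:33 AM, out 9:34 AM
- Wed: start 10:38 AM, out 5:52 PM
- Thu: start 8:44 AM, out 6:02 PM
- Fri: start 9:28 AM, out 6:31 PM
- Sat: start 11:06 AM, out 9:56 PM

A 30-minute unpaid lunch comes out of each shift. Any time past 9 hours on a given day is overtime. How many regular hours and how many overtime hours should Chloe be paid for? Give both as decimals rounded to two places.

Regular 36.60 hours, overtime 1.33 hours

Tue: 5:33 AM–9:34 AM = 4 h 1 min; less 30 min break → 3 h 31 min
Wed: 10:38 AM–5:52 PM = 7 h 14 min; less 30 min break → 6 h 44 min
Thu: 8:44 AM–6:02 PM = 9 h 18 min; less 30 min break → 8 h 48 min
Fri: 9:28 AM–6:31 PM = 9 h 3 min; less 30 min break → 8 h 33 min
Sat: 11:06 AM–9:56 PM = 10 h 50 min; less 30 min break → 10 h 20 min
Tue reg 3 h 31 min / OT 0 h 0 min; Wed reg 6 h 44 min / OT 0 h 0 min; Thu reg 8 h 48 min / OT 0 h 0 min; Fri reg 8 h 33 min / OT 0 h 0 min; Sat reg 9 h 0 min / OT 1 h 20 min.
Totals: regular 36 h 36 min, overtime 1 h 20 min.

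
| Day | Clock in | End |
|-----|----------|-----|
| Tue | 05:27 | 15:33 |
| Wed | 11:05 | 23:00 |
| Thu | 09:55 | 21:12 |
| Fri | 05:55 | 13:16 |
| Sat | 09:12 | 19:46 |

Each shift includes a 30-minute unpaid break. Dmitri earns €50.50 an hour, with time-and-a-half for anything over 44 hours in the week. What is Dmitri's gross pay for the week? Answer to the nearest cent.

Tue: 05:27–15:33 = 10 h 6 min; less 30 min break → 9 h 36 min
Wed: 11:05–23:00 = 11 h 55 min; less 30 min break → 11 h 25 min
Thu: 09:55–21:12 = 11 h 17 min; less 30 min break → 10 h 47 min
Fri: 05:55–13:16 = 7 h 21 min; less 30 min break → 6 h 51 min
Sat: 09:12–19:46 = 10 h 34 min; less 30 min break → 10 h 4 min
Total worked: 48 h 43 min = 2923 min.
Regular 44 h 0 min = 2640 min at €50.50/h; overtime 4 h 43 min = 283 min at €75.75/h.
Pay = (2640 × €50.50 + 283 × €75.75) ÷ 60 = €2579.29.

€2579.29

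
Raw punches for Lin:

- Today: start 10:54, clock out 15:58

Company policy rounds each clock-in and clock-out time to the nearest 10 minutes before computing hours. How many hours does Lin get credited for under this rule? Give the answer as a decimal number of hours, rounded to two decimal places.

Today: in 10:54→10:50, out 15:58→16:00; 5 h 10 min

5.17 hours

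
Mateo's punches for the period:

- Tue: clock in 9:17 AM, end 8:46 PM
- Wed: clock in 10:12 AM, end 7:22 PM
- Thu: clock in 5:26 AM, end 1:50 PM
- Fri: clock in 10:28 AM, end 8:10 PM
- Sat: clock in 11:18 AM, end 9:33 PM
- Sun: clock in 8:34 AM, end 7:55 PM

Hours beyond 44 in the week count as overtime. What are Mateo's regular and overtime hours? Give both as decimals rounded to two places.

Tue: 9:17 AM–8:46 PM = 11 h 29 min
Wed: 10:12 AM–7:22 PM = 9 h 10 min
Thu: 5:26 AM–1:50 PM = 8 h 24 min
Fri: 10:28 AM–8:10 PM = 9 h 42 min
Sat: 11:18 AM–9:33 PM = 10 h 15 min
Sun: 8:34 AM–7:55 PM = 11 h 21 min
Total worked: 60 h 21 min = 60.35 h.
Threshold 44 h → overtime 16 h 21 min, regular 44 h 0 min.

Regular 44.00 hours, overtime 16.35 hours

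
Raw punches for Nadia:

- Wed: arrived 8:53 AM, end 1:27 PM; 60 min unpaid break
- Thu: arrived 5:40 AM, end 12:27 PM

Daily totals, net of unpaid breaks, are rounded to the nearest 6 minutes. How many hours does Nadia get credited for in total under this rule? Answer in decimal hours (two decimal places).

Wed: 8:53 AM–1:27 PM = 4 h 34 min − 60 min = 3 h 34 min → rounds to 3 h 36 min
Thu: 5:40 AM–12:27 PM = 6 h 47 min → rounds to 6 h 48 min
Total credited: 10 h 24 min.

10.40 hours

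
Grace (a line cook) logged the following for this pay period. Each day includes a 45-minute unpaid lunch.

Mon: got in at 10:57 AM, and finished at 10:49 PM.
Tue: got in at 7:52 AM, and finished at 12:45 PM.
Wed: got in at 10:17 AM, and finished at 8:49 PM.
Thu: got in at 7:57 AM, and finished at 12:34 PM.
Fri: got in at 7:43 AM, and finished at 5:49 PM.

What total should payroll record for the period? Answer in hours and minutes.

38 h 15 min

Mon: 10:57 AM–10:49 PM = 11 h 52 min; less 45 min break → 11 h 7 min
Tue: 7:52 AM–12:45 PM = 4 h 53 min; less 45 min break → 4 h 8 min
Wed: 10:17 AM–8:49 PM = 10 h 32 min; less 45 min break → 9 h 47 min
Thu: 7:57 AM–12:34 PM = 4 h 37 min; less 45 min break → 3 h 52 min
Fri: 7:43 AM–5:49 PM = 10 h 6 min; less 45 min break → 9 h 21 min
Total: 11 h 7 min + 4 h 8 min + 9 h 47 min + 3 h 52 min + 9 h 21 min = 38 h 15 min.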